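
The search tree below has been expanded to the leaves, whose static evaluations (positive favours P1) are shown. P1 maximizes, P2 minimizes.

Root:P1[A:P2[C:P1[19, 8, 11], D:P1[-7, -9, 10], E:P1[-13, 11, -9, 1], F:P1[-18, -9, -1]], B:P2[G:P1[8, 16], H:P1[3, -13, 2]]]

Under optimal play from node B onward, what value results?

G (P1): max(8, 16) = 16
H (P1): max(3, -13, 2) = 3
B (P2): min(16, 3) = 3

3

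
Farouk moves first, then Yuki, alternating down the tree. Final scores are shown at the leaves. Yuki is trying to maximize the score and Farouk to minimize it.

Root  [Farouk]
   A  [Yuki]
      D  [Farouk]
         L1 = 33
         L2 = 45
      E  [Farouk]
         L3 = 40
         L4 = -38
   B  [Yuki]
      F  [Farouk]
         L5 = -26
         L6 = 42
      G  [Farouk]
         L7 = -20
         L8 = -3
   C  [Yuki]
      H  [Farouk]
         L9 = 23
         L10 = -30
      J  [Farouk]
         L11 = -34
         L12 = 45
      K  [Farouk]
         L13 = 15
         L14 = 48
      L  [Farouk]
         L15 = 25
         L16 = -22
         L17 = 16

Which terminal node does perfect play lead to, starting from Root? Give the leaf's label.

L7

D (Farouk): min(33, 45) = 33
E (Farouk): min(40, -38) = -38
A (Yuki): max(33, -38) = 33
F (Farouk): min(-26, 42) = -26
G (Farouk): min(-20, -3) = -20
B (Yuki): max(-26, -20) = -20
H (Farouk): min(23, -30) = -30
J (Farouk): min(-34, 45) = -34
K (Farouk): min(15, 48) = 15
L (Farouk): min(25, -22, 16) = -22
C (Yuki): max(-30, -34, 15, -22) = 15
Root (Farouk): min(33, -20, 15) = -20
At Root, Farouk picks B (lowest: -20).
At B, Yuki picks G (highest: -20).
At G, Farouk picks L7 (lowest: -20).
Terminal value -20.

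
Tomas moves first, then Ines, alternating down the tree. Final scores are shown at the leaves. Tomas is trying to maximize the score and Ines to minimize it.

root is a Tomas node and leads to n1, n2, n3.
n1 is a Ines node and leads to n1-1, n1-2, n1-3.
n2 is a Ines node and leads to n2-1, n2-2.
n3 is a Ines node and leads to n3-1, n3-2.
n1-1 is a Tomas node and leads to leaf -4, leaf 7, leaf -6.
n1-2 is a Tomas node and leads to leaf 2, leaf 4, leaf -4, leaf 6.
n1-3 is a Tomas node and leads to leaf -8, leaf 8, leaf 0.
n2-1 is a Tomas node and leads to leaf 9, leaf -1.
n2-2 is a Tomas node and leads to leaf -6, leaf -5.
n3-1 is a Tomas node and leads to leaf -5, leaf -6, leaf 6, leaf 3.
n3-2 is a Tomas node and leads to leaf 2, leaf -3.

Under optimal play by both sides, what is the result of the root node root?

n1-1 (Tomas): max(-4, 7, -6) = 7
n1-2 (Tomas): max(2, 4, -4, 6) = 6
n1-3 (Tomas): max(-8, 8, 0) = 8
n1 (Ines): min(7, 6, 8) = 6
n2-1 (Tomas): max(9, -1) = 9
n2-2 (Tomas): max(-6, -5) = -5
n2 (Ines): min(9, -5) = -5
n3-1 (Tomas): max(-5, -6, 6, 3) = 6
n3-2 (Tomas): max(2, -3) = 2
n3 (Ines): min(6, 2) = 2
root (Tomas): max(6, -5, 2) = 6

6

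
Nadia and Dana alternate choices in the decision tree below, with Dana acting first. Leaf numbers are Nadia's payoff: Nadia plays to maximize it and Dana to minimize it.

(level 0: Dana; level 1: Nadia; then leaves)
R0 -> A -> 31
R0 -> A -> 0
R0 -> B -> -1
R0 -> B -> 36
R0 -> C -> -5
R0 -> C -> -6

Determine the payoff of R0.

A (Nadia): max(31, 0) = 31
B (Nadia): max(-1, 36) = 36
C (Nadia): max(-5, -6) = -5
R0 (Dana): min(31, 36, -5) = -5

-5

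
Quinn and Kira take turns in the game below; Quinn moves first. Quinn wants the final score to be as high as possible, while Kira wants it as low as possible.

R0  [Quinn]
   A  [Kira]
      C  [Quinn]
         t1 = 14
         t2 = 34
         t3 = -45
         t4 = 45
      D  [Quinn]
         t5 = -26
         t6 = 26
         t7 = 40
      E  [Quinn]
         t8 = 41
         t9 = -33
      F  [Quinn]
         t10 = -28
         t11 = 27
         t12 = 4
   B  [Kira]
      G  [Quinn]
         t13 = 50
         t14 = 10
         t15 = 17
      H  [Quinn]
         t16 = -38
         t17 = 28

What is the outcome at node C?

C (Quinn): max(14, 34, -45, 45) = 45

45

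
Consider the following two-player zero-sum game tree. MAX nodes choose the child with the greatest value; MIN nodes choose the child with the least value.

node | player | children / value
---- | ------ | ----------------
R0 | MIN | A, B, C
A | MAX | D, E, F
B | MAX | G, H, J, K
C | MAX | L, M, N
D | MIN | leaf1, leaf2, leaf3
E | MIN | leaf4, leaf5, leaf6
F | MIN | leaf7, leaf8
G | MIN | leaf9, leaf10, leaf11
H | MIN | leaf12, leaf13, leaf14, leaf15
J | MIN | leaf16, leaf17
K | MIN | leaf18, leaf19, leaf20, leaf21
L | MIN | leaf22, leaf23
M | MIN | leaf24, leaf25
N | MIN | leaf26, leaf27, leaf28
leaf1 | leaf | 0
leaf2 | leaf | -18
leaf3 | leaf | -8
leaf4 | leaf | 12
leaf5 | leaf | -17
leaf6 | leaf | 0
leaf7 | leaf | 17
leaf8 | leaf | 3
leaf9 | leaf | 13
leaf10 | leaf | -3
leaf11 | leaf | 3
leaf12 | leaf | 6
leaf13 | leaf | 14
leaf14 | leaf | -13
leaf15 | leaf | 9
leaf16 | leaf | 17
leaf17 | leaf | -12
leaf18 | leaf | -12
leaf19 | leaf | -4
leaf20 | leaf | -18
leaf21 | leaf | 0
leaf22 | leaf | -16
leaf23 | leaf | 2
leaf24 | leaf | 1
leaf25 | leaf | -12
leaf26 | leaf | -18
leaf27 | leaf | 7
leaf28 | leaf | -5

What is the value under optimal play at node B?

-3

G (MIN): min(13, -3, 3) = -3
H (MIN): min(6, 14, -13, 9) = -13
J (MIN): min(17, -12) = -12
K (MIN): min(-12, -4, -18, 0) = -18
B (MAX): max(-3, -13, -12, -18) = -3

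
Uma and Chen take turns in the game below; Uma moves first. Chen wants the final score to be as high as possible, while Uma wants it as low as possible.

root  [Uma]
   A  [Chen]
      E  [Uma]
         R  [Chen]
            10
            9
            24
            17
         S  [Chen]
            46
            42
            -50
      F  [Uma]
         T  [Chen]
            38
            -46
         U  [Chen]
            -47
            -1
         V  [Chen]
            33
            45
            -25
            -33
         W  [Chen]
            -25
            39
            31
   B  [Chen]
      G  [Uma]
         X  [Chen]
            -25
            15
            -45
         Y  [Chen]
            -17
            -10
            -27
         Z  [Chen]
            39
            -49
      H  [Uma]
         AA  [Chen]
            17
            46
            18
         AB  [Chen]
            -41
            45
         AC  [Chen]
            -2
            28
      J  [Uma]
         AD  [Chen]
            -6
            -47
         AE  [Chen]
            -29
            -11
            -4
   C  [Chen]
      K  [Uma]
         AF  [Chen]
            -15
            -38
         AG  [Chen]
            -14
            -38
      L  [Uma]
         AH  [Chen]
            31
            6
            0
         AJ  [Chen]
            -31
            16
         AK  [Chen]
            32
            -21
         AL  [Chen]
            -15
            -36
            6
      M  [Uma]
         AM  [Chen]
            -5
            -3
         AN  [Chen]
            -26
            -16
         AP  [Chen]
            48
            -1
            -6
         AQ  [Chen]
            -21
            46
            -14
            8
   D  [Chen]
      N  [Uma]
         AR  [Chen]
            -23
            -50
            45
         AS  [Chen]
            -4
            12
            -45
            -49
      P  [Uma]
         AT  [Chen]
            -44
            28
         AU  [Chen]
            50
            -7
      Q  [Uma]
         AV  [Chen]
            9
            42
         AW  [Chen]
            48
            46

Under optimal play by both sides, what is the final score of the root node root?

6

R (Chen): max(10, 9, 24, 17) = 24
S (Chen): max(46, 42, -50) = 46
E (Uma): min(24, 46) = 24
T (Chen): max(38, -46) = 38
U (Chen): max(-47, -1) = -1
V (Chen): max(33, 45, -25, -33) = 45
W (Chen): max(-25, 39, 31) = 39
F (Uma): min(38, -1, 45, 39) = -1
A (Chen): max(24, -1) = 24
X (Chen): max(-25, 15, -45) = 15
Y (Chen): max(-17, -10, -27) = -10
Z (Chen): max(39, -49) = 39
G (Uma): min(15, -10, 39) = -10
AA (Chen): max(17, 46, 18) = 46
AB (Chen): max(-41, 45) = 45
AC (Chen): max(-2, 28) = 28
H (Uma): min(46, 45, 28) = 28
AD (Chen): max(-6, -47) = -6
AE (Chen): max(-29, -11, -4) = -4
J (Uma): min(-6, -4) = -6
B (Chen): max(-10, 28, -6) = 28
AF (Chen): max(-15, -38) = -15
AG (Chen): max(-14, -38) = -14
K (Uma): min(-15, -14) = -15
AH (Chen): max(31, 6, 0) = 31
AJ (Chen): max(-31, 16) = 16
AK (Chen): max(32, -21) = 32
AL (Chen): max(-15, -36, 6) = 6
L (Uma): min(31, 16, 32, 6) = 6
AM (Chen): max(-5, -3) = -3
AN (Chen): max(-26, -16) = -16
AP (Chen): max(48, -1, -6) = 48
AQ (Chen): max(-21, 46, -14, 8) = 46
M (Uma): min(-3, -16, 48, 46) = -16
C (Chen): max(-15, 6, -16) = 6
AR (Chen): max(-23, -50, 45) = 45
AS (Chen): max(-4, 12, -45, -49) = 12
N (Uma): min(45, 12) = 12
AT (Chen): max(-44, 28) = 28
AU (Chen): max(50, -7) = 50
P (Uma): min(28, 50) = 28
AV (Chen): max(9, 42) = 42
AW (Chen): max(48, 46) = 48
Q (Uma): min(42, 48) = 42
D (Chen): max(12, 28, 42) = 42
root (Uma): min(24, 28, 6, 42) = 6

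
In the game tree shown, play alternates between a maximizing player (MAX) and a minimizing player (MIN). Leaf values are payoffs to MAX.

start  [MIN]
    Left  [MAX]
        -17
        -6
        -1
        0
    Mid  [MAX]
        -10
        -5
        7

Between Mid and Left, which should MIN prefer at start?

Mid (MAX): max(-10, -5, 7) = 7
Left (MAX): max(-17, -6, -1, 0) = 0
MIN prefers the lower value; Mid=7, Left=0. Left is better since 0 < 7.

Left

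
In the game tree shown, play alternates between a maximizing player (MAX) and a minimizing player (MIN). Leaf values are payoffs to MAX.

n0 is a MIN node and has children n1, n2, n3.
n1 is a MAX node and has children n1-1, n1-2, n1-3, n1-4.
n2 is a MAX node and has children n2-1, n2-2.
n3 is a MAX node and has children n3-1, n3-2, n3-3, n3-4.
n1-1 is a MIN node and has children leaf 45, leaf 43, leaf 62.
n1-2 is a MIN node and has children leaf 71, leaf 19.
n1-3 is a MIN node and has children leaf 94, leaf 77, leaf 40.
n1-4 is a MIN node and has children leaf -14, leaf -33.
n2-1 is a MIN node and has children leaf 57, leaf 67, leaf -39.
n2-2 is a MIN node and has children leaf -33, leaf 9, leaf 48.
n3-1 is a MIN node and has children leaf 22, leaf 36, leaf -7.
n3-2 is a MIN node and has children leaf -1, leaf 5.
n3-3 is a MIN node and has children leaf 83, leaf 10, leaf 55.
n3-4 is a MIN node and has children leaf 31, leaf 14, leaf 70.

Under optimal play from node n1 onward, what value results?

43

n1-1 (MIN): min(45, 43, 62) = 43
n1-2 (MIN): min(71, 19) = 19
n1-3 (MIN): min(94, 77, 40) = 40
n1-4 (MIN): min(-14, -33) = -33
n1 (MAX): max(43, 19, 40, -33) = 43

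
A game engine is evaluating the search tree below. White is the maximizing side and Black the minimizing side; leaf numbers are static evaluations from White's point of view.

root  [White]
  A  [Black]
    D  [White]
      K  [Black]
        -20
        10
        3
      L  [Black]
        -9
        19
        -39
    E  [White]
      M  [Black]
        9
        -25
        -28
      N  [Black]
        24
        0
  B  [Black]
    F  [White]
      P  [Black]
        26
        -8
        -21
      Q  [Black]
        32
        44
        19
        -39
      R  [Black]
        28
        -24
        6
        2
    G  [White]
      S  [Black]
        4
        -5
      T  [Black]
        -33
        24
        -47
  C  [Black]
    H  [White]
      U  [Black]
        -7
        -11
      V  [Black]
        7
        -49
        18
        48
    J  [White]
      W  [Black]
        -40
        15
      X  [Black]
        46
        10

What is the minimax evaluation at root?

-11

K (Black): min(-20, 10, 3) = -20
L (Black): min(-9, 19, -39) = -39
D (White): max(-20, -39) = -20
M (Black): min(9, -25, -28) = -28
N (Black): min(24, 0) = 0
E (White): max(-28, 0) = 0
A (Black): min(-20, 0) = -20
P (Black): min(26, -8, -21) = -21
Q (Black): min(32, 44, 19, -39) = -39
R (Black): min(28, -24, 6, 2) = -24
F (White): max(-21, -39, -24) = -21
S (Black): min(4, -5) = -5
T (Black): min(-33, 24, -47) = -47
G (White): max(-5, -47) = -5
B (Black): min(-21, -5) = -21
U (Black): min(-7, -11) = -11
V (Black): min(7, -49, 18, 48) = -49
H (White): max(-11, -49) = -11
W (Black): min(-40, 15) = -40
X (Black): min(46, 10) = 10
J (White): max(-40, 10) = 10
C (Black): min(-11, 10) = -11
root (White): max(-20, -21, -11) = -11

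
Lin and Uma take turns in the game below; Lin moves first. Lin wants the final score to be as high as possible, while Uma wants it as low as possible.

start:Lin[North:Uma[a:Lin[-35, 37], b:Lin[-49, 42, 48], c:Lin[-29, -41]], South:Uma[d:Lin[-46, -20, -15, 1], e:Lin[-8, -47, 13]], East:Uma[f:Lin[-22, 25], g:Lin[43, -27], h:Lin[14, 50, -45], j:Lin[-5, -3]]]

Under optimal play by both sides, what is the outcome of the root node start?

1

a (Lin): max(-35, 37) = 37
b (Lin): max(-49, 42, 48) = 48
c (Lin): max(-29, -41) = -29
North (Uma): min(37, 48, -29) = -29
d (Lin): max(-46, -20, -15, 1) = 1
e (Lin): max(-8, -47, 13) = 13
South (Uma): min(1, 13) = 1
f (Lin): max(-22, 25) = 25
g (Lin): max(43, -27) = 43
h (Lin): max(14, 50, -45) = 50
j (Lin): max(-5, -3) = -3
East (Uma): min(25, 43, 50, -3) = -3
start (Lin): max(-29, 1, -3) = 1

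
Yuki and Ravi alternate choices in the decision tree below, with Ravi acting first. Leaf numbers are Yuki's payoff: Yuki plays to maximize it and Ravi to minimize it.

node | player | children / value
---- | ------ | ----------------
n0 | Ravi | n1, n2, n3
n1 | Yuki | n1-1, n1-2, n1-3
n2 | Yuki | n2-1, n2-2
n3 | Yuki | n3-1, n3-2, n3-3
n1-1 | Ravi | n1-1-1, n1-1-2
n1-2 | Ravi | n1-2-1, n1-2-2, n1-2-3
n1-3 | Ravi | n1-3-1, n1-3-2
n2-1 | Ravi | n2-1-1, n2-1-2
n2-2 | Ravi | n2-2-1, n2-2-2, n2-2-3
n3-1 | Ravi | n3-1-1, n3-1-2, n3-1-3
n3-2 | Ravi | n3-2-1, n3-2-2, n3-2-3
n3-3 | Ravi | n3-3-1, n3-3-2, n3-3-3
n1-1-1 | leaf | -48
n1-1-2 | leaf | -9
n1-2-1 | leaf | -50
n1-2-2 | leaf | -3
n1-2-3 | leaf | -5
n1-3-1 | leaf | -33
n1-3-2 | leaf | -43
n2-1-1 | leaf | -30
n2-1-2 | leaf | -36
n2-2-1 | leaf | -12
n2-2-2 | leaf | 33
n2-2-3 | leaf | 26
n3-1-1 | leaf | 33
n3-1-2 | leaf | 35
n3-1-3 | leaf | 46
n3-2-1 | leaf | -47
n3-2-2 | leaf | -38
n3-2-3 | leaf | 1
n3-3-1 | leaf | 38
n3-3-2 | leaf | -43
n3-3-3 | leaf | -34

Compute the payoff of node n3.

33

n3-1 (Ravi): min(33, 35, 46) = 33
n3-2 (Ravi): min(-47, -38, 1) = -47
n3-3 (Ravi): min(38, -43, -34) = -43
n3 (Yuki): max(33, -47, -43) = 33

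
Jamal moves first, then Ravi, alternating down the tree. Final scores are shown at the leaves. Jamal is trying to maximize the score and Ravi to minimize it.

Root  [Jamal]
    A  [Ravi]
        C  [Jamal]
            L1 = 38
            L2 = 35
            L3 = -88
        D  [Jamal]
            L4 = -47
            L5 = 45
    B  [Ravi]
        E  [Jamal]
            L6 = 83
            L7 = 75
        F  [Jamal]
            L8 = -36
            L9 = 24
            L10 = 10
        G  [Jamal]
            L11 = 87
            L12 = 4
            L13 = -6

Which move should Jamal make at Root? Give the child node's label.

A

C (Jamal): max(38, 35, -88) = 38
D (Jamal): max(-47, 45) = 45
A (Ravi): min(38, 45) = 38
E (Jamal): max(83, 75) = 83
F (Jamal): max(-36, 24, 10) = 24
G (Jamal): max(87, 4, -6) = 87
B (Ravi): min(83, 24, 87) = 24
Root (Jamal): max(38, 24) = 38
Jamal at Root wants the highest of {A=38, B=24}, so chooses A.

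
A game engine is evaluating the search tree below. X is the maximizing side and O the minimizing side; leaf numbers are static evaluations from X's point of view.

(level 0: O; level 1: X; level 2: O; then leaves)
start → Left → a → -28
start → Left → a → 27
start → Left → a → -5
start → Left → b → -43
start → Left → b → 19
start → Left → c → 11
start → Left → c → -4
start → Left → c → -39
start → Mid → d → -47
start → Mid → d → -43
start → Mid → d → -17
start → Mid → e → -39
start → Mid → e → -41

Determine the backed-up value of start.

-41

a (O): min(-28, 27, -5) = -28
b (O): min(-43, 19) = -43
c (O): min(11, -4, -39) = -39
Left (X): max(-28, -43, -39) = -28
d (O): min(-47, -43, -17) = -47
e (O): min(-39, -41) = -41
Mid (X): max(-47, -41) = -41
start (O): min(-28, -41) = -41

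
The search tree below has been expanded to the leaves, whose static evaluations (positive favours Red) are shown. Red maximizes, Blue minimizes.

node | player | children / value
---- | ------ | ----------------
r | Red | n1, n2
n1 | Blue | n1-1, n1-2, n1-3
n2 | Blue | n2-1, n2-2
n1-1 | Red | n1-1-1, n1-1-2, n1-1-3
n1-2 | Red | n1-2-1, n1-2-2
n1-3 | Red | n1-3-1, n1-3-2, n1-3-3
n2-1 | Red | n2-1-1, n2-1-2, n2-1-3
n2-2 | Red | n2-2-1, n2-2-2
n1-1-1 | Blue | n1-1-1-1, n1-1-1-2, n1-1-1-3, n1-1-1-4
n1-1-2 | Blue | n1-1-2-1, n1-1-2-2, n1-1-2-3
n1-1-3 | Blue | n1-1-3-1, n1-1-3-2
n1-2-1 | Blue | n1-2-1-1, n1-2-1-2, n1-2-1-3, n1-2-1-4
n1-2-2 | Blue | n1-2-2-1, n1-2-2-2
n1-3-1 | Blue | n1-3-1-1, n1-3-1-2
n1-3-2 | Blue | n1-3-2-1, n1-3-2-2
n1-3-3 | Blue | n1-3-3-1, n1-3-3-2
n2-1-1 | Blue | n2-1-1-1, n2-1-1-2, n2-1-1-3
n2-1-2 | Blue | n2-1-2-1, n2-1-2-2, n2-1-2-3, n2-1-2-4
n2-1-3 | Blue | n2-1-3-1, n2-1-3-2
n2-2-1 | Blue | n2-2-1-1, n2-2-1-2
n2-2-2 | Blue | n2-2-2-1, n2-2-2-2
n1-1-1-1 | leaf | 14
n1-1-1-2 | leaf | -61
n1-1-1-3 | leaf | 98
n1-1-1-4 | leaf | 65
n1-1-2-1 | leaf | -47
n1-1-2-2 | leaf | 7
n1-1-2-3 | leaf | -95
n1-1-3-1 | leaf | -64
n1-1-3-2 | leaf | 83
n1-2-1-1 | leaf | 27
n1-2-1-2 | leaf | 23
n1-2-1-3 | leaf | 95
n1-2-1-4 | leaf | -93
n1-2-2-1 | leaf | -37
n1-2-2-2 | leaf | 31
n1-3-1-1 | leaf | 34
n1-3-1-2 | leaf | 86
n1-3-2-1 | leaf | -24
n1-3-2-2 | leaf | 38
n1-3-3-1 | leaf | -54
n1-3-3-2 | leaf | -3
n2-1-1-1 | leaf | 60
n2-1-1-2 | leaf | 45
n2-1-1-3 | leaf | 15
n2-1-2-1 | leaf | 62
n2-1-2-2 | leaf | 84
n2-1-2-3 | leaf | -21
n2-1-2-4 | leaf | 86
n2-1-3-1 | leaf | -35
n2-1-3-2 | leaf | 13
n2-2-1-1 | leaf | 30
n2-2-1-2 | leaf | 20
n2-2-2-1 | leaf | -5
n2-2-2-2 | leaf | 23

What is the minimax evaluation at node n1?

n1-1-1 (Blue): min(14, -61, 98, 65) = -61
n1-1-2 (Blue): min(-47, 7, -95) = -95
n1-1-3 (Blue): min(-64, 83) = -64
n1-1 (Red): max(-61, -95, -64) = -61
n1-2-1 (Blue): min(27, 23, 95, -93) = -93
n1-2-2 (Blue): min(-37, 31) = -37
n1-2 (Red): max(-93, -37) = -37
n1-3-1 (Blue): min(34, 86) = 34
n1-3-2 (Blue): min(-24, 38) = -24
n1-3-3 (Blue): min(-54, -3) = -54
n1-3 (Red): max(34, -24, -54) = 34
n1 (Blue): min(-61, -37, 34) = -61

-61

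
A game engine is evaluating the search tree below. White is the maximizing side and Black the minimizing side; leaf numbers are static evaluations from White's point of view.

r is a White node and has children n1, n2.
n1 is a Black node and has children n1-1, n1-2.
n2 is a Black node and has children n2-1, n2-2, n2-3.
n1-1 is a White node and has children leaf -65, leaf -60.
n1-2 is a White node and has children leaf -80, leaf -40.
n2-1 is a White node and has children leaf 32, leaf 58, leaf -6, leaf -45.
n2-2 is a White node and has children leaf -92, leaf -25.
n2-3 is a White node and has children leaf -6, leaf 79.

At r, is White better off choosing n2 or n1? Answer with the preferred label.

n2

n2-1 (White): max(32, 58, -6, -45) = 58
n2-2 (White): max(-92, -25) = -25
n2-3 (White): max(-6, 79) = 79
n2 (Black): min(58, -25, 79) = -25
n1-1 (White): max(-65, -60) = -60
n1-2 (White): max(-80, -40) = -40
n1 (Black): min(-60, -40) = -60
White prefers the higher value; n2=-25, n1=-60. n2 is better since -25 > -60.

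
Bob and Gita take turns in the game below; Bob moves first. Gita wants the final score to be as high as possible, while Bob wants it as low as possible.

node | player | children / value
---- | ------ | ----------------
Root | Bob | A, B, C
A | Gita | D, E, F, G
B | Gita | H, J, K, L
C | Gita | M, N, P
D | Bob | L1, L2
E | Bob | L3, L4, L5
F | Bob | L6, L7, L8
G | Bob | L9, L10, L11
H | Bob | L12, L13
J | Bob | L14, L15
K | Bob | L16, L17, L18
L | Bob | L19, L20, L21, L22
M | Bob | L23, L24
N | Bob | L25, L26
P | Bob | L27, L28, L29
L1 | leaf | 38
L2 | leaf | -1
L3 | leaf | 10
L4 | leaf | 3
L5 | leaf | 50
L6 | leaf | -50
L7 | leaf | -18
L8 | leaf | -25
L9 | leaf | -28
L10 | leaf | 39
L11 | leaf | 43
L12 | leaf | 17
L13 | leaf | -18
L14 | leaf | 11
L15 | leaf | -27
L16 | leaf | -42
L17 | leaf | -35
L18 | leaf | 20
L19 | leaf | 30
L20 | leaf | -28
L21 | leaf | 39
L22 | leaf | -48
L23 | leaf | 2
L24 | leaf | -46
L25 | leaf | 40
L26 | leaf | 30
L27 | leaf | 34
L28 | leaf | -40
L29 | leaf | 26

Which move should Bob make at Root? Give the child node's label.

B

D (Bob): min(38, -1) = -1
E (Bob): min(10, 3, 50) = 3
F (Bob): min(-50, -18, -25) = -50
G (Bob): min(-28, 39, 43) = -28
A (Gita): max(-1, 3, -50, -28) = 3
H (Bob): min(17, -18) = -18
J (Bob): min(11, -27) = -27
K (Bob): min(-42, -35, 20) = -42
L (Bob): min(30, -28, 39, -48) = -48
B (Gita): max(-18, -27, -42, -48) = -18
M (Bob): min(2, -46) = -46
N (Bob): min(40, 30) = 30
P (Bob): min(34, -40, 26) = -40
C (Gita): max(-46, 30, -40) = 30
Root (Bob): min(3, -18, 30) = -18
Bob at Root wants the lowest of {A=3, B=-18, C=30}, so chooses B.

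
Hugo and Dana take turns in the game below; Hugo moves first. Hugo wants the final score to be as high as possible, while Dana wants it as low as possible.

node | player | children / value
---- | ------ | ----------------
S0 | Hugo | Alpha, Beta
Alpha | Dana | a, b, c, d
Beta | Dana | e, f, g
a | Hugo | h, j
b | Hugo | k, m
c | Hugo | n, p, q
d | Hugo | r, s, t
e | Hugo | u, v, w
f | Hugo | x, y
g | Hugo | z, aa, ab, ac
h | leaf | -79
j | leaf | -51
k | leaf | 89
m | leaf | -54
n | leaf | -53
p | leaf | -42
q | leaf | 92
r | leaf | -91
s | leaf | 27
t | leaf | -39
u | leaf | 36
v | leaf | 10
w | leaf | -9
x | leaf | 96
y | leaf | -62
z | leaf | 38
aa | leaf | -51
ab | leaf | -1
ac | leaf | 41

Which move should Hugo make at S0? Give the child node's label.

Beta

a (Hugo): max(-79, -51) = -51
b (Hugo): max(89, -54) = 89
c (Hugo): max(-53, -42, 92) = 92
d (Hugo): max(-91, 27, -39) = 27
Alpha (Dana): min(-51, 89, 92, 27) = -51
e (Hugo): max(36, 10, -9) = 36
f (Hugo): max(96, -62) = 96
g (Hugo): max(38, -51, -1, 41) = 41
Beta (Dana): min(36, 96, 41) = 36
S0 (Hugo): max(-51, 36) = 36
Hugo at S0 wants the highest of {Alpha=-51, Beta=36}, so chooses Beta.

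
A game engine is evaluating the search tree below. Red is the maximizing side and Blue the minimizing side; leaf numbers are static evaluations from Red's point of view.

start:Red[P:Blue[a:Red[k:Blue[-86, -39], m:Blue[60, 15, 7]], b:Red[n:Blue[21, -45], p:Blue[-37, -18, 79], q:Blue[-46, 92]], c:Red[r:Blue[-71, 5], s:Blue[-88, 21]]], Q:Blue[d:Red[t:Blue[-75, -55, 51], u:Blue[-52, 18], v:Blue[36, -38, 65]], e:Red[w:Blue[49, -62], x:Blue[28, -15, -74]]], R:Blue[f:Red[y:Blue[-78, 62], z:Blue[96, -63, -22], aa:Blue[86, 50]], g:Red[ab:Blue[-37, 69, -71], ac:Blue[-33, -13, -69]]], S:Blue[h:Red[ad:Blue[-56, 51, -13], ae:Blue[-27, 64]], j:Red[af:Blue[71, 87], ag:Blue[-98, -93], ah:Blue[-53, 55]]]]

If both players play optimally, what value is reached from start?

-27

k (Blue): min(-86, -39) = -86
m (Blue): min(60, 15, 7) = 7
a (Red): max(-86, 7) = 7
n (Blue): min(21, -45) = -45
p (Blue): min(-37, -18, 79) = -37
q (Blue): min(-46, 92) = -46
b (Red): max(-45, -37, -46) = -37
r (Blue): min(-71, 5) = -71
s (Blue): min(-88, 21) = -88
c (Red): max(-71, -88) = -71
P (Blue): min(7, -37, -71) = -71
t (Blue): min(-75, -55, 51) = -75
u (Blue): min(-52, 18) = -52
v (Blue): min(36, -38, 65) = -38
d (Red): max(-75, -52, -38) = -38
w (Blue): min(49, -62) = -62
x (Blue): min(28, -15, -74) = -74
e (Red): max(-62, -74) = -62
Q (Blue): min(-38, -62) = -62
y (Blue): min(-78, 62) = -78
z (Blue): min(96, -63, -22) = -63
aa (Blue): min(86, 50) = 50
f (Red): max(-78, -63, 50) = 50
ab (Blue): min(-37, 69, -71) = -71
ac (Blue): min(-33, -13, -69) = -69
g (Red): max(-71, -69) = -69
R (Blue): min(50, -69) = -69
ad (Blue): min(-56, 51, -13) = -56
ae (Blue): min(-27, 64) = -27
h (Red): max(-56, -27) = -27
af (Blue): min(71, 87) = 71
ag (Blue): min(-98, -93) = -98
ah (Blue): min(-53, 55) = -53
j (Red): max(71, -98, -53) = 71
S (Blue): min(-27, 71) = -27
start (Red): max(-71, -62, -69, -27) = -27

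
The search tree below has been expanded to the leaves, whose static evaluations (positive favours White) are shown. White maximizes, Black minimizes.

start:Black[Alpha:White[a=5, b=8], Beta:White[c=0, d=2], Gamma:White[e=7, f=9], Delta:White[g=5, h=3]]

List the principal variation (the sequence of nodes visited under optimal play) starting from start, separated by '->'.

Alpha (White): max(5, 8) = 8
Beta (White): max(0, 2) = 2
Gamma (White): max(7, 9) = 9
Delta (White): max(5, 3) = 5
start (Black): min(8, 2, 9, 5) = 2
At start, Black picks Beta (lowest: 2).
At Beta, White picks d (highest: 2).
Terminal value 2.

start -> Beta -> d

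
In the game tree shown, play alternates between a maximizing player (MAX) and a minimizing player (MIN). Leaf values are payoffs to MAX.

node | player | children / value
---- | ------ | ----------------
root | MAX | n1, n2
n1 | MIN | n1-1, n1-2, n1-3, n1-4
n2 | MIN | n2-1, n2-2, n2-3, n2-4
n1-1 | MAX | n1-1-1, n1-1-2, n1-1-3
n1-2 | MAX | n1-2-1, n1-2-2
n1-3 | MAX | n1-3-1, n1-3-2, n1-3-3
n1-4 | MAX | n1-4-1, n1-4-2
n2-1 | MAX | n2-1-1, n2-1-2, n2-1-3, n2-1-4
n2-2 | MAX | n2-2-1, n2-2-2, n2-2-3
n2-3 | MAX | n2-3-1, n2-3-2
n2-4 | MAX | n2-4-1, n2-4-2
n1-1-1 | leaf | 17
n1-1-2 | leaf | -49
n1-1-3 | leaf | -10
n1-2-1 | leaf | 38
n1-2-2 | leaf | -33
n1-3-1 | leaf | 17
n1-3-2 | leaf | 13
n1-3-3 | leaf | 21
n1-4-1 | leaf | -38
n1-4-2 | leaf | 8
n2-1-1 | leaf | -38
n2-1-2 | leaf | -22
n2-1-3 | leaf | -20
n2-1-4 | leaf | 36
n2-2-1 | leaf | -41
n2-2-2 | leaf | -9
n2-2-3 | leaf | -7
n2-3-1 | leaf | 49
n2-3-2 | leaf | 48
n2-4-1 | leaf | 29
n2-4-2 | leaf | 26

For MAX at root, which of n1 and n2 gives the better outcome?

n1-1 (MAX): max(17, -49, -10) = 17
n1-2 (MAX): max(38, -33) = 38
n1-3 (MAX): max(17, 13, 21) = 21
n1-4 (MAX): max(-38, 8) = 8
n1 (MIN): min(17, 38, 21, 8) = 8
n2-1 (MAX): max(-38, -22, -20, 36) = 36
n2-2 (MAX): max(-41, -9, -7) = -7
n2-3 (MAX): max(49, 48) = 49
n2-4 (MAX): max(29, 26) = 29
n2 (MIN): min(36, -7, 49, 29) = -7
MAX prefers the higher value; n1=8, n2=-7. n1 is better since 8 > -7.

n1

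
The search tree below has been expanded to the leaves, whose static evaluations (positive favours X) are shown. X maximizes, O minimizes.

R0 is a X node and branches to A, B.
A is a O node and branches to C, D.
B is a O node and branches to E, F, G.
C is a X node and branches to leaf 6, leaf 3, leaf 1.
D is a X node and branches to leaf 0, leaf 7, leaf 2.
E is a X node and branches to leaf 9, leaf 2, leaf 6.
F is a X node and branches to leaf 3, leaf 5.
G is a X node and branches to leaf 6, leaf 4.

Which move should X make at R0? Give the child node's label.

C (X): max(6, 3, 1) = 6
D (X): max(0, 7, 2) = 7
A (O): min(6, 7) = 6
E (X): max(9, 2, 6) = 9
F (X): max(3, 5) = 5
G (X): max(6, 4) = 6
B (O): min(9, 5, 6) = 5
R0 (X): max(6, 5) = 6
X at R0 wants the highest of {A=6, B=5}, so chooses A.

A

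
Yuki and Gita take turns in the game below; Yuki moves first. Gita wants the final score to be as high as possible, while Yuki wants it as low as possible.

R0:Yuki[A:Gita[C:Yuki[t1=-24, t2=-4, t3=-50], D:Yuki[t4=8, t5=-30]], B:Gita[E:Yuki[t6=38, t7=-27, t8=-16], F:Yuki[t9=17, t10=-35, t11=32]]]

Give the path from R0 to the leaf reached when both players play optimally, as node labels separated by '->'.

C (Yuki): min(-24, -4, -50) = -50
D (Yuki): min(8, -30) = -30
A (Gita): max(-50, -30) = -30
E (Yuki): min(38, -27, -16) = -27
F (Yuki): min(17, -35, 32) = -35
B (Gita): max(-27, -35) = -27
R0 (Yuki): min(-30, -27) = -30
At R0, Yuki picks A (lowest: -30).
At A, Gita picks D (highest: -30).
At D, Yuki picks t5 (lowest: -30).
Terminal value -30.

R0 -> A -> D -> t5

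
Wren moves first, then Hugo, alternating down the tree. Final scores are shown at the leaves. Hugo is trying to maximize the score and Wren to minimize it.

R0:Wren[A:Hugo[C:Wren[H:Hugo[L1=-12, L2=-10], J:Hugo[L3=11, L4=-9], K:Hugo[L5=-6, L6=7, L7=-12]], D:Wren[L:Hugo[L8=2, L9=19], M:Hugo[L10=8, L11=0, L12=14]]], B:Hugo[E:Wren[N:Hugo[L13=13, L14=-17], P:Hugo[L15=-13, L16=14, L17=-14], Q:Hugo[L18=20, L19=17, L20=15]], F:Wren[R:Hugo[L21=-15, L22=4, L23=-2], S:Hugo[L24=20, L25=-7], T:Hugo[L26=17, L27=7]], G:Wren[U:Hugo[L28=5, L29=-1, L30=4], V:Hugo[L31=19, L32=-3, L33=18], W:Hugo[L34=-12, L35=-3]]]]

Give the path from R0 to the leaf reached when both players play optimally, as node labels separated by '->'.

H (Hugo): max(-12, -10) = -10
J (Hugo): max(11, -9) = 11
K (Hugo): max(-6, 7, -12) = 7
C (Wren): min(-10, 11, 7) = -10
L (Hugo): max(2, 19) = 19
M (Hugo): max(8, 0, 14) = 14
D (Wren): min(19, 14) = 14
A (Hugo): max(-10, 14) = 14
N (Hugo): max(13, -17) = 13
P (Hugo): max(-13, 14, -14) = 14
Q (Hugo): max(20, 17, 15) = 20
E (Wren): min(13, 14, 20) = 13
R (Hugo): max(-15, 4, -2) = 4
S (Hugo): max(20, -7) = 20
T (Hugo): max(17, 7) = 17
F (Wren): min(4, 20, 17) = 4
U (Hugo): max(5, -1, 4) = 5
V (Hugo): max(19, -3, 18) = 19
W (Hugo): max(-12, -3) = -3
G (Wren): min(5, 19, -3) = -3
B (Hugo): max(13, 4, -3) = 13
R0 (Wren): min(14, 13) = 13
At R0, Wren picks B (lowest: 13).
At B, Hugo picks E (highest: 13).
At E, Wren picks N (lowest: 13).
At N, Hugo picks L13 (highest: 13).
Terminal value 13.

R0 -> B -> E -> N -> L13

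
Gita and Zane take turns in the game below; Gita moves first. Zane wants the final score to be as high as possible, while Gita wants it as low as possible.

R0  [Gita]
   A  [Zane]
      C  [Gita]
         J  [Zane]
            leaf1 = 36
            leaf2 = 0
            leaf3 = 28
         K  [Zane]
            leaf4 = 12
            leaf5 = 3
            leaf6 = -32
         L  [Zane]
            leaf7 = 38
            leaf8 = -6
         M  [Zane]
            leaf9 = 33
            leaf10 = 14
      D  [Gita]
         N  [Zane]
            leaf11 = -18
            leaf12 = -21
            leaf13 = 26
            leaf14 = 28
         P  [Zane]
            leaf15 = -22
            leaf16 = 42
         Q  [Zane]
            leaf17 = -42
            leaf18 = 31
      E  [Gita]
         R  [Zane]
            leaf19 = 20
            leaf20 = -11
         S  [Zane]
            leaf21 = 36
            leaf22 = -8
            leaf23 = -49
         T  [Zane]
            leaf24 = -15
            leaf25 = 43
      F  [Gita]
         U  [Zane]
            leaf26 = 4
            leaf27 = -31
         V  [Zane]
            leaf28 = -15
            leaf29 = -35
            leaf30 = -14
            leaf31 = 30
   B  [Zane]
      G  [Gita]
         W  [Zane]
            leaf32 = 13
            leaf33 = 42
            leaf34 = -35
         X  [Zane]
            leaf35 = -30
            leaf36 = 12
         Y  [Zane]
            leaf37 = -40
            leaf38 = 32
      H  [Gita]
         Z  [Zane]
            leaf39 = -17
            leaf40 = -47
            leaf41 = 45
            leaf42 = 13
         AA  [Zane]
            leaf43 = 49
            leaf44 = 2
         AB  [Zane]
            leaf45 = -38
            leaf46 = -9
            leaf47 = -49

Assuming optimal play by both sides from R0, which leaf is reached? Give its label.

J (Zane): max(36, 0, 28) = 36
K (Zane): max(12, 3, -32) = 12
L (Zane): max(38, -6) = 38
M (Zane): max(33, 14) = 33
C (Gita): min(36, 12, 38, 33) = 12
N (Zane): max(-18, -21, 26, 28) = 28
P (Zane): max(-22, 42) = 42
Q (Zane): max(-42, 31) = 31
D (Gita): min(28, 42, 31) = 28
R (Zane): max(20, -11) = 20
S (Zane): max(36, -8, -49) = 36
T (Zane): max(-15, 43) = 43
E (Gita): min(20, 36, 43) = 20
U (Zane): max(4, -31) = 4
V (Zane): max(-15, -35, -14, 30) = 30
F (Gita): min(4, 30) = 4
A (Zane): max(12, 28, 20, 4) = 28
W (Zane): max(13, 42, -35) = 42
X (Zane): max(-30, 12) = 12
Y (Zane): max(-40, 32) = 32
G (Gita): min(42, 12, 32) = 12
Z (Zane): max(-17, -47, 45, 13) = 45
AA (Zane): max(49, 2) = 49
AB (Zane): max(-38, -9, -49) = -9
H (Gita): min(45, 49, -9) = -9
B (Zane): max(12, -9) = 12
R0 (Gita): min(28, 12) = 12
At R0, Gita picks B (lowest: 12).
At B, Zane picks G (highest: 12).
At G, Gita picks X (lowest: 12).
At X, Zane picks leaf36 (highest: 12).
Terminal value 12.

leaf36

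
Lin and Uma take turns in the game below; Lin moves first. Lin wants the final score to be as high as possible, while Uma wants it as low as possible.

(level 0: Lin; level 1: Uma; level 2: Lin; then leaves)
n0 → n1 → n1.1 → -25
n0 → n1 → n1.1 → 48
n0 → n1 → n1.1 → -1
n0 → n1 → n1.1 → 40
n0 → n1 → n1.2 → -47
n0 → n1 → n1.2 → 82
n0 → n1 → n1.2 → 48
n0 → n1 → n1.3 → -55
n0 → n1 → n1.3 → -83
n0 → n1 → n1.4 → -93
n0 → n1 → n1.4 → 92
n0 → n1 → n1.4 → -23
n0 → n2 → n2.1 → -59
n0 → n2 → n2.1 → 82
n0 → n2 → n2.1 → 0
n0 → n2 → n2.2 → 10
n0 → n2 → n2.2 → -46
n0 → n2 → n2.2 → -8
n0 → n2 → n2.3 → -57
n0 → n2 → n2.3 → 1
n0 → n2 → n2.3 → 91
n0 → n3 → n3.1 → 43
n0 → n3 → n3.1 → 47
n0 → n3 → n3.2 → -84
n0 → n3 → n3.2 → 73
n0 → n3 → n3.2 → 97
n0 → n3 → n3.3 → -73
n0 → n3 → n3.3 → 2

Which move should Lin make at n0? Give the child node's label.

n1.1 (Lin): max(-25, 48, -1, 40) = 48
n1.2 (Lin): max(-47, 82, 48) = 82
n1.3 (Lin): max(-55, -83) = -55
n1.4 (Lin): max(-93, 92, -23) = 92
n1 (Uma): min(48, 82, -55, 92) = -55
n2.1 (Lin): max(-59, 82, 0) = 82
n2.2 (Lin): max(10, -46, -8) = 10
n2.3 (Lin): max(-57, 1, 91) = 91
n2 (Uma): min(82, 10, 91) = 10
n3.1 (Lin): max(43, 47) = 47
n3.2 (Lin): max(-84, 73, 97) = 97
n3.3 (Lin): max(-73, 2) = 2
n3 (Uma): min(47, 97, 2) = 2
n0 (Lin): max(-55, 10, 2) = 10
Lin at n0 wants the highest of {n1=-55, n2=10, n3=2}, so chooses n2.

n2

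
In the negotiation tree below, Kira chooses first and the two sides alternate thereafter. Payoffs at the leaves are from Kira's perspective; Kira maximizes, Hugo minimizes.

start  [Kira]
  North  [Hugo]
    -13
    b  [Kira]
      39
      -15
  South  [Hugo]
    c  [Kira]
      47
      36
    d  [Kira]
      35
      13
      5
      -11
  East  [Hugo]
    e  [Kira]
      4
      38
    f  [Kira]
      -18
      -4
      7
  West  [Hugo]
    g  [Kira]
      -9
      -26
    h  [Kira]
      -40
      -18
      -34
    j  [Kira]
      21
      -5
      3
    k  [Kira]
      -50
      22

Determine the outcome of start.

35

b (Kira): max(39, -15) = 39
North (Hugo): min(-13, 39) = -13
c (Kira): max(47, 36) = 47
d (Kira): max(35, 13, 5, -11) = 35
South (Hugo): min(47, 35) = 35
e (Kira): max(4, 38) = 38
f (Kira): max(-18, -4, 7) = 7
East (Hugo): min(38, 7) = 7
g (Kira): max(-9, -26) = -9
h (Kira): max(-40, -18, -34) = -18
j (Kira): max(21, -5, 3) = 21
k (Kira): max(-50, 22) = 22
West (Hugo): min(-9, -18, 21, 22) = -18
start (Kira): max(-13, 35, 7, -18) = 35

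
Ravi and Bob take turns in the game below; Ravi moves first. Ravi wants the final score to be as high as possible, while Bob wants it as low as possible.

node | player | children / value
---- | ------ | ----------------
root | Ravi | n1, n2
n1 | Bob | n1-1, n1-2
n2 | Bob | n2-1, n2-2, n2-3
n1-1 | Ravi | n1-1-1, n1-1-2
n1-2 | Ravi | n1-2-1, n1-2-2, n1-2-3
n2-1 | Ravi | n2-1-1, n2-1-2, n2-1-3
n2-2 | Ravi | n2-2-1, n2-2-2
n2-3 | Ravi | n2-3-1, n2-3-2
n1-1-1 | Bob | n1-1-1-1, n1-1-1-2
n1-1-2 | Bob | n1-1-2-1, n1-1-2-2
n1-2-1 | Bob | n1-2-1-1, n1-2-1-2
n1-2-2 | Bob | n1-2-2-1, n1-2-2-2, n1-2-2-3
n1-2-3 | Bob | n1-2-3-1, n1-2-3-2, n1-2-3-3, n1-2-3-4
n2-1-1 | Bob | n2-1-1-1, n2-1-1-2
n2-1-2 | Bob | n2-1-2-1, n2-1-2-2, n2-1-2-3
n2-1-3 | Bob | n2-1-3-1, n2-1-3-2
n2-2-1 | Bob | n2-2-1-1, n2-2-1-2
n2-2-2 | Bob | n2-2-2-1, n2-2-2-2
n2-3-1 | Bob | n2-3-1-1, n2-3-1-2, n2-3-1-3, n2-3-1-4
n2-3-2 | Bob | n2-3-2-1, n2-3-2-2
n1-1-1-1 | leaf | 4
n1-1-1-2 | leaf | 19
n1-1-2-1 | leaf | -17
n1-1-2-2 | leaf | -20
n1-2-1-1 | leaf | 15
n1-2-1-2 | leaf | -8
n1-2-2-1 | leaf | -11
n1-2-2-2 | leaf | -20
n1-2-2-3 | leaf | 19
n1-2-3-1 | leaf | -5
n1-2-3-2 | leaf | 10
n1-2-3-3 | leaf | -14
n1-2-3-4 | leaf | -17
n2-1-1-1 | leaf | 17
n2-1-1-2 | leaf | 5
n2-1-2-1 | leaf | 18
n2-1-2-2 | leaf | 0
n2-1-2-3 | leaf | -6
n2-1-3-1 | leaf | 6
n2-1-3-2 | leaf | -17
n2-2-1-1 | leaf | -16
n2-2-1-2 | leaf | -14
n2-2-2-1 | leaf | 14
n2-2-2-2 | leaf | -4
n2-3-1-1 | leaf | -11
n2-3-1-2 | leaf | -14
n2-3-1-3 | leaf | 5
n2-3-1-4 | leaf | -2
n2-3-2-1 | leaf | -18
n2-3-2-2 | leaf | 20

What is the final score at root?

n1-1-1 (Bob): min(4, 19) = 4
n1-1-2 (Bob): min(-17, -20) = -20
n1-1 (Ravi): max(4, -20) = 4
n1-2-1 (Bob): min(15, -8) = -8
n1-2-2 (Bob): min(-11, -20, 19) = -20
n1-2-3 (Bob): min(-5, 10, -14, -17) = -17
n1-2 (Ravi): max(-8, -20, -17) = -8
n1 (Bob): min(4, -8) = -8
n2-1-1 (Bob): min(17, 5) = 5
n2-1-2 (Bob): min(18, 0, -6) = -6
n2-1-3 (Bob): min(6, -17) = -17
n2-1 (Ravi): max(5, -6, -17) = 5
n2-2-1 (Bob): min(-16, -14) = -16
n2-2-2 (Bob): min(14, -4) = -4
n2-2 (Ravi): max(-16, -4) = -4
n2-3-1 (Bob): min(-11, -14, 5, -2) = -14
n2-3-2 (Bob): min(-18, 20) = -18
n2-3 (Ravi): max(-14, -18) = -14
n2 (Bob): min(5, -4, -14) = -14
root (Ravi): max(-8, -14) = -8

-8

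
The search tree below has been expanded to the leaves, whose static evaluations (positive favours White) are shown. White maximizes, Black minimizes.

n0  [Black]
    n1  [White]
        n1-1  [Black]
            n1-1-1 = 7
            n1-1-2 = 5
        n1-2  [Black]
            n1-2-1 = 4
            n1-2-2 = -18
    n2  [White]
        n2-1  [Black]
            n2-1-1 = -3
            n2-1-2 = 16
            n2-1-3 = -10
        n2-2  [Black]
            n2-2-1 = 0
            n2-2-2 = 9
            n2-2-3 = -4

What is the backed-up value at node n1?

n1-1 (Black): min(7, 5) = 5
n1-2 (Black): min(4, -18) = -18
n1 (White): max(5, -18) = 5

5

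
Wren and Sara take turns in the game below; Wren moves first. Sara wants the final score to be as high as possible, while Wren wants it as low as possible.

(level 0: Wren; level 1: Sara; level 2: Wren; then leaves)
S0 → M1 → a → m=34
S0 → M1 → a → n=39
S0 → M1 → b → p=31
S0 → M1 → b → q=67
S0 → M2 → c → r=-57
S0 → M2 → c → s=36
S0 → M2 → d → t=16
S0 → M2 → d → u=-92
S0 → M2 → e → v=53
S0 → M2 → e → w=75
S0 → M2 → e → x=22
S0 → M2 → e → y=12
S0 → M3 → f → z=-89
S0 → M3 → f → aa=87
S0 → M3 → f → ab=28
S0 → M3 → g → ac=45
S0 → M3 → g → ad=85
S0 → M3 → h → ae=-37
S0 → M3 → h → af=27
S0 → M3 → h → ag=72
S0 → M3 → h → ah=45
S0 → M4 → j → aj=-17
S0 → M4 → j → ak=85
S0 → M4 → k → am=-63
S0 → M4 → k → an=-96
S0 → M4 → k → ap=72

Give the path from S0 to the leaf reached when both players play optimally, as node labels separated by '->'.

S0 -> M4 -> j -> aj

a (Wren): min(34, 39) = 34
b (Wren): min(31, 67) = 31
M1 (Sara): max(34, 31) = 34
c (Wren): min(-57, 36) = -57
d (Wren): min(16, -92) = -92
e (Wren): min(53, 75, 22, 12) = 12
M2 (Sara): max(-57, -92, 12) = 12
f (Wren): min(-89, 87, 28) = -89
g (Wren): min(45, 85) = 45
h (Wren): min(-37, 27, 72, 45) = -37
M3 (Sara): max(-89, 45, -37) = 45
j (Wren): min(-17, 85) = -17
k (Wren): min(-63, -96, 72) = -96
M4 (Sara): max(-17, -96) = -17
S0 (Wren): min(34, 12, 45, -17) = -17
At S0, Wren picks M4 (lowest: -17).
At M4, Sara picks j (highest: -17).
At j, Wren picks aj (lowest: -17).
Terminal value -17.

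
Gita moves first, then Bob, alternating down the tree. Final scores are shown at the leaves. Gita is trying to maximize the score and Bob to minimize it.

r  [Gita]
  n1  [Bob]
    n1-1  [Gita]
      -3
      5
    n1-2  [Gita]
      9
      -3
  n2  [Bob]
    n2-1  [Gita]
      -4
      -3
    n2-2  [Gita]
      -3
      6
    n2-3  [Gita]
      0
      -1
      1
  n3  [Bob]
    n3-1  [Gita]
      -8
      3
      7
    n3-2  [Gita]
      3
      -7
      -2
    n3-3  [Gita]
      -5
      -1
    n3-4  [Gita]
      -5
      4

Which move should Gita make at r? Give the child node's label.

n1

n1-1 (Gita): max(-3, 5) = 5
n1-2 (Gita): max(9, -3) = 9
n1 (Bob): min(5, 9) = 5
n2-1 (Gita): max(-4, -3) = -3
n2-2 (Gita): max(-3, 6) = 6
n2-3 (Gita): max(0, -1, 1) = 1
n2 (Bob): min(-3, 6, 1) = -3
n3-1 (Gita): max(-8, 3, 7) = 7
n3-2 (Gita): max(3, -7, -2) = 3
n3-3 (Gita): max(-5, -1) = -1
n3-4 (Gita): max(-5, 4) = 4
n3 (Bob): min(7, 3, -1, 4) = -1
r (Gita): max(5, -3, -1) = 5
Gita at r wants the highest of {n1=5, n2=-3, n3=-1}, so chooses n1.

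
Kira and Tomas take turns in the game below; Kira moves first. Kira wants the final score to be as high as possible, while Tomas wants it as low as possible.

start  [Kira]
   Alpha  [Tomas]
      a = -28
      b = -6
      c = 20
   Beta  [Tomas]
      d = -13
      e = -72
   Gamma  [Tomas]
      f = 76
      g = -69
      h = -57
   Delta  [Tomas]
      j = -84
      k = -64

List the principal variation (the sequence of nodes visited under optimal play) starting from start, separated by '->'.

Alpha (Tomas): min(-28, -6, 20) = -28
Beta (Tomas): min(-13, -72) = -72
Gamma (Tomas): min(76, -69, -57) = -69
Delta (Tomas): min(-84, -64) = -84
start (Kira): max(-28, -72, -69, -84) = -28
At start, Kira picks Alpha (highest: -28).
At Alpha, Tomas picks a (lowest: -28).
Terminal value -28.

start -> Alpha -> a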